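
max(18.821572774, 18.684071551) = 18.821572774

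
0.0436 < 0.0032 False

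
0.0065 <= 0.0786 True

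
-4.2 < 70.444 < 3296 True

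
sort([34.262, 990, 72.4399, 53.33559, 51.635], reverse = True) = [990, 72.4399, 53.33559, 51.635, 34.262]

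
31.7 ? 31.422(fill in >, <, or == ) >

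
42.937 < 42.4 False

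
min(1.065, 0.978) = 0.978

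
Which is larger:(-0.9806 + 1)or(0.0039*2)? (-0.9806 + 1)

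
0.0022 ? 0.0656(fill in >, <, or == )<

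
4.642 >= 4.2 True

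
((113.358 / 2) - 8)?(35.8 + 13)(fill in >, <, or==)<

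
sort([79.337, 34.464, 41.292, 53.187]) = [34.464, 41.292, 53.187, 79.337]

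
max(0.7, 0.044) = 0.7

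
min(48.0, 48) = 48.0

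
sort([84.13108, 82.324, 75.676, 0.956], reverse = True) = [84.13108, 82.324, 75.676, 0.956]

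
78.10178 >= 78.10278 False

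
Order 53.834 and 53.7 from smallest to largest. 53.7, 53.834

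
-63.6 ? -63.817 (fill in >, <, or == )>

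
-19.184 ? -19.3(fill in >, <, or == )>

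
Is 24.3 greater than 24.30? No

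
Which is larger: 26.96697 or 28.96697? 28.96697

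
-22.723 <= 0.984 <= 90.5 True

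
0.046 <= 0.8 True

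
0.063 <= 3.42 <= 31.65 True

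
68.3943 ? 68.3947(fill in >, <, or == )<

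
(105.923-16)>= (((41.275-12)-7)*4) True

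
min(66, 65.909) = 65.909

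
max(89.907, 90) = 90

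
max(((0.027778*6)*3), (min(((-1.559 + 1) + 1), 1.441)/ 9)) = 0.500004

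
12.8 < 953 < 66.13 False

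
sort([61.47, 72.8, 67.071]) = [61.47, 67.071, 72.8]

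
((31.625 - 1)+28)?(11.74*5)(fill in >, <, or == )<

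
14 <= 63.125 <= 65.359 True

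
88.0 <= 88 True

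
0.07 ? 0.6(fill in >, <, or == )<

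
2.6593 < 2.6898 True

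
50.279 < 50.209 False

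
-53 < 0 True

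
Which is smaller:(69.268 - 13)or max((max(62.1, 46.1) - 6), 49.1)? max((max(62.1, 46.1) - 6), 49.1)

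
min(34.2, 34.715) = 34.2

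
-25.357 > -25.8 True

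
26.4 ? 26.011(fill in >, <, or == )>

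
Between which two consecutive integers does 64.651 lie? 64 and 65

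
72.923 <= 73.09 True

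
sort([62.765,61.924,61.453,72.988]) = [61.453,61.924,62.765,72.988]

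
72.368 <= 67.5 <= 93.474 False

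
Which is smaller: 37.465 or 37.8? 37.465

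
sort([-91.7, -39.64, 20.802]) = [-91.7, -39.64, 20.802]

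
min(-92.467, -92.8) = -92.8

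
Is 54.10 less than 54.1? No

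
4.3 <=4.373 True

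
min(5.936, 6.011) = 5.936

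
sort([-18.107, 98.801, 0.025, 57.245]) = [-18.107, 0.025, 57.245, 98.801]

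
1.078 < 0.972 False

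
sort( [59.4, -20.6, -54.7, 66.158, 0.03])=[-54.7, -20.6, 0.03, 59.4, 66.158]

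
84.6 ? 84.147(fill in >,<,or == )>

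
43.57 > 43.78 False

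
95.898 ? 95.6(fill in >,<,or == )>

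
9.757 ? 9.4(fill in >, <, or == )>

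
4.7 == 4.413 False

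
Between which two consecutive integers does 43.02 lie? 43 and 44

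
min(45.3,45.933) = 45.3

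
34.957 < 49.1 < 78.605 True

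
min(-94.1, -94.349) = -94.349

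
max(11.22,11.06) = 11.22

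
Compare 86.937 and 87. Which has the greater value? 87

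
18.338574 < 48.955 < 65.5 True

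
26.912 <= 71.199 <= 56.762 False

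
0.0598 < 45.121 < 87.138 True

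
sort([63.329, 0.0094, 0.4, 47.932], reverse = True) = [63.329, 47.932, 0.4, 0.0094]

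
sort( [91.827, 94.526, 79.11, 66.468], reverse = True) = [94.526, 91.827, 79.11, 66.468]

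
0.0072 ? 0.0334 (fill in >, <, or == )<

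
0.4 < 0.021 False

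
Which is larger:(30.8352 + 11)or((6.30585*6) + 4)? (30.8352 + 11)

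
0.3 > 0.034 True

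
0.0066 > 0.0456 False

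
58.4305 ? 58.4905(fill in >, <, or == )<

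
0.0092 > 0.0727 False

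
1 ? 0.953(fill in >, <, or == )>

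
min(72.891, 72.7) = 72.7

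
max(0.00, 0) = 0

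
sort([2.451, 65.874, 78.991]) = [2.451, 65.874, 78.991]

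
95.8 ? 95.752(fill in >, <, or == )>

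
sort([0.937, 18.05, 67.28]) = [0.937, 18.05, 67.28]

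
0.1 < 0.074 False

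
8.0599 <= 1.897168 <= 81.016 False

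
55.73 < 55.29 False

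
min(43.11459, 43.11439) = 43.11439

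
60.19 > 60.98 False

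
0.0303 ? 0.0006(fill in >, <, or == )>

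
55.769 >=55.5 True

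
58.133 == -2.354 False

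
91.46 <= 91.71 True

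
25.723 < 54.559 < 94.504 True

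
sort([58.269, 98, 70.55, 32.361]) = [32.361, 58.269, 70.55, 98]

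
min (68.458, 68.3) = 68.3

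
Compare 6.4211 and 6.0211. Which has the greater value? 6.4211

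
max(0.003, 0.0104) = 0.0104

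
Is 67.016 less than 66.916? No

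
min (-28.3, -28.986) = -28.986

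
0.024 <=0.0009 False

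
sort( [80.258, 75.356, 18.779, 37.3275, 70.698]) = [18.779, 37.3275, 70.698, 75.356, 80.258]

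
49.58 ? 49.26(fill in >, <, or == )>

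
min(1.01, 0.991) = 0.991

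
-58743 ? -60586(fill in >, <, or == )>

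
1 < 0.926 False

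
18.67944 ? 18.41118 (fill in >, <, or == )>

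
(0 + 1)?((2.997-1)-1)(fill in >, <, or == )>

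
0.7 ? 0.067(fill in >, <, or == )>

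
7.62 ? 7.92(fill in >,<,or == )<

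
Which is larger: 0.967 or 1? 1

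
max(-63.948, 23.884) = 23.884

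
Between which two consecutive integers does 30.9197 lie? 30 and 31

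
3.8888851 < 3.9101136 True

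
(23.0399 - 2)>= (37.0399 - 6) False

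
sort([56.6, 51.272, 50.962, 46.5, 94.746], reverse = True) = [94.746, 56.6, 51.272, 50.962, 46.5]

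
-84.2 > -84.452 True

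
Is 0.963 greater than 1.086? No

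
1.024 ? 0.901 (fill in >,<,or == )>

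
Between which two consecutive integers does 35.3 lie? 35 and 36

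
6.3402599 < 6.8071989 True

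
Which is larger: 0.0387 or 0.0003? 0.0387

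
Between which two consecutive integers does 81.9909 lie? 81 and 82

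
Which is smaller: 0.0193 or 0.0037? 0.0037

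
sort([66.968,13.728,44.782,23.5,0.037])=[0.037,13.728,23.5,44.782,66.968]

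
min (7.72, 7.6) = 7.6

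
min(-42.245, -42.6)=-42.6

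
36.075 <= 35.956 False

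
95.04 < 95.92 True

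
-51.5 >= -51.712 True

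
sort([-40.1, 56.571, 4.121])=[-40.1, 4.121, 56.571]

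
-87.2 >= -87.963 True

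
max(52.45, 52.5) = 52.5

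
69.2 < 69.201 True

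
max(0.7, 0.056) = 0.7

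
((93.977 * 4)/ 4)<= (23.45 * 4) False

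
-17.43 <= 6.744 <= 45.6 True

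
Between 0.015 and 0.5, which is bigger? 0.5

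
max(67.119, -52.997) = 67.119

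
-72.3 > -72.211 False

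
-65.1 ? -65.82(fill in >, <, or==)>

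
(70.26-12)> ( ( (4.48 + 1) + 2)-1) True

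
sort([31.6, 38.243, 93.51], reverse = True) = [93.51, 38.243, 31.6]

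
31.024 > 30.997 True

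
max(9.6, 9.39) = 9.6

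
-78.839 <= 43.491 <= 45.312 True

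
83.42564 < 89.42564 True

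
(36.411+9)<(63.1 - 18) False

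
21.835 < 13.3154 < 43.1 False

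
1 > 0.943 True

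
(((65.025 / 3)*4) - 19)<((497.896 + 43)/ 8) False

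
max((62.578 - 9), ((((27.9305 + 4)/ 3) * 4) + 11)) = 53.578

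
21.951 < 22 True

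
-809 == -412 False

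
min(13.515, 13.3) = 13.3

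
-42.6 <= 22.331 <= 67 True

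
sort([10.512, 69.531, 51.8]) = [10.512, 51.8, 69.531]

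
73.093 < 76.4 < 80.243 True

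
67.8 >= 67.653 True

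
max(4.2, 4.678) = 4.678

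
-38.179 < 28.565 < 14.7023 False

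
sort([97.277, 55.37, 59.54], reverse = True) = [97.277, 59.54, 55.37]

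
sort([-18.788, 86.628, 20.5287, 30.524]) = [-18.788, 20.5287, 30.524, 86.628]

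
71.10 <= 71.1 True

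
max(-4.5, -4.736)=-4.5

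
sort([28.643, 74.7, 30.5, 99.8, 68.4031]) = [28.643, 30.5, 68.4031, 74.7, 99.8]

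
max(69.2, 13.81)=69.2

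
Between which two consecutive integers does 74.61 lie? 74 and 75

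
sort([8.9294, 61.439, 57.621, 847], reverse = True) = [847, 61.439, 57.621, 8.9294]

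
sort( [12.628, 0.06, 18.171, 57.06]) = [0.06, 12.628, 18.171, 57.06]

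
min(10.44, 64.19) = 10.44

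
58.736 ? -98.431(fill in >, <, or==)>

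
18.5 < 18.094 False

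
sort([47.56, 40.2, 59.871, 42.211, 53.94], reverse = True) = [59.871, 53.94, 47.56, 42.211, 40.2]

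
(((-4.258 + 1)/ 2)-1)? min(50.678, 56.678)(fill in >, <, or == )<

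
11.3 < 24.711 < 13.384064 False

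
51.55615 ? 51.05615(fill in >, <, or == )>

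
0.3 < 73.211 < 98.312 True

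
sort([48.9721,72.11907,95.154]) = [48.9721,72.11907,95.154]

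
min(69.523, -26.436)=-26.436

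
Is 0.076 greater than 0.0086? Yes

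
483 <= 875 True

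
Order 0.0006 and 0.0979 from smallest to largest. 0.0006, 0.0979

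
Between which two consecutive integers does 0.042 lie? 0 and 1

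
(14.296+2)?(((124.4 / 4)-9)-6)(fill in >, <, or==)>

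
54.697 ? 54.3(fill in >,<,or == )>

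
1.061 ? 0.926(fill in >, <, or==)>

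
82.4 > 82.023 True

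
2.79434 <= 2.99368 True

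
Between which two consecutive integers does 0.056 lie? 0 and 1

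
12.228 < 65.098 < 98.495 True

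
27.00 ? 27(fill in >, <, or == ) ==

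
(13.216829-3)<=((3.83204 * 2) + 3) True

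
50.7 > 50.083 True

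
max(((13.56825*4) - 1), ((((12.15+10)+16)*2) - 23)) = 53.3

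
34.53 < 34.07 False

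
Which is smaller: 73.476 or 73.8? 73.476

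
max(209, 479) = 479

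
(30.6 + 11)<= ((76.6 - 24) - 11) True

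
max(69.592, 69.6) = 69.6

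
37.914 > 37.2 True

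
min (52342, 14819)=14819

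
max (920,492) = 920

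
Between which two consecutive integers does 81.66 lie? 81 and 82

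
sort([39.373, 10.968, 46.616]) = [10.968, 39.373, 46.616]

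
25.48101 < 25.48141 True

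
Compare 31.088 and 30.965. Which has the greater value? 31.088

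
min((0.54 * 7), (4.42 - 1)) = 3.42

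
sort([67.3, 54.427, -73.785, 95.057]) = [-73.785, 54.427, 67.3, 95.057]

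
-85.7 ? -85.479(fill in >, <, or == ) <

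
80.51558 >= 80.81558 False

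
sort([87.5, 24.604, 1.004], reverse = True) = [87.5, 24.604, 1.004]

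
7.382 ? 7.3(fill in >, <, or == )>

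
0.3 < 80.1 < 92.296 True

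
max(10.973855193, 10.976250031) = 10.976250031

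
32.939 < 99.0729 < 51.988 False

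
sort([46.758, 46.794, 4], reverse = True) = [46.794, 46.758, 4]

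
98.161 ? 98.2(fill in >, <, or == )<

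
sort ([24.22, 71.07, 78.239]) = [24.22, 71.07, 78.239]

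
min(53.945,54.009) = 53.945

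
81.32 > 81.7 False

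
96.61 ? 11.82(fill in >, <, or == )>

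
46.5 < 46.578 True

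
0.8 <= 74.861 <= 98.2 True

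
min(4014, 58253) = 4014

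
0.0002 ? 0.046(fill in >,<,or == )<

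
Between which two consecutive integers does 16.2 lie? 16 and 17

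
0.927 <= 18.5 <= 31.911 True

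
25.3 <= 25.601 True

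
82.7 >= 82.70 True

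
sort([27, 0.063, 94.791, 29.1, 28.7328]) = [0.063, 27, 28.7328, 29.1, 94.791]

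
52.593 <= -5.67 False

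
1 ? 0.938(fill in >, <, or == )>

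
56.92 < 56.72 False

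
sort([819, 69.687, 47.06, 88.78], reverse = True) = [819, 88.78, 69.687, 47.06]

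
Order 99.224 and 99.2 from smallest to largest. 99.2, 99.224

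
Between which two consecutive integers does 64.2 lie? 64 and 65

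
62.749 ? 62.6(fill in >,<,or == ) >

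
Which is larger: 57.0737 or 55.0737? 57.0737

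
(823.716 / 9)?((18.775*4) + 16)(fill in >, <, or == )>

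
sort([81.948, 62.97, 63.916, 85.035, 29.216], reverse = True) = [85.035, 81.948, 63.916, 62.97, 29.216]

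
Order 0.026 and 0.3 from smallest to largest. 0.026, 0.3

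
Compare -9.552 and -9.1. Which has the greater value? -9.1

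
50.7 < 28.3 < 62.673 False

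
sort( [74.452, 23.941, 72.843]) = [23.941, 72.843, 74.452]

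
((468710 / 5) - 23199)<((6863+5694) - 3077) False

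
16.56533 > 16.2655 True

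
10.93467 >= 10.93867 False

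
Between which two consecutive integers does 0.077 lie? 0 and 1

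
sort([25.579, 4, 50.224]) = [4, 25.579, 50.224]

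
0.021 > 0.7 False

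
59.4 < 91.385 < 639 True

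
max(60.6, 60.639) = 60.639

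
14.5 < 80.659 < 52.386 False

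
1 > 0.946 True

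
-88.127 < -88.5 False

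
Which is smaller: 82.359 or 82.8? 82.359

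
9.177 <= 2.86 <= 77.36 False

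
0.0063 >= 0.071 False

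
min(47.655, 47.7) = 47.655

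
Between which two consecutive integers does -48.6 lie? -49 and -48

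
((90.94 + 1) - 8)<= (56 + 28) True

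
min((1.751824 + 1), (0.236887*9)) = 2.131983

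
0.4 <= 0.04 False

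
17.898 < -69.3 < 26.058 False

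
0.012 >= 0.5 False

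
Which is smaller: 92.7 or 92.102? 92.102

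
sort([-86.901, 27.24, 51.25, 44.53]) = [-86.901, 27.24, 44.53, 51.25]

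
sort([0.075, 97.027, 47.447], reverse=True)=[97.027, 47.447, 0.075]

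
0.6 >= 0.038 True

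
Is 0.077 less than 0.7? Yes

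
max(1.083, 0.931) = 1.083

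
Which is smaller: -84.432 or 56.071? -84.432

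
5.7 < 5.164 False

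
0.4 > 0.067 True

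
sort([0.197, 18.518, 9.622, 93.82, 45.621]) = [0.197, 9.622, 18.518, 45.621, 93.82]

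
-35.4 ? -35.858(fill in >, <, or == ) >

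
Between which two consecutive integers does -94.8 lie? -95 and -94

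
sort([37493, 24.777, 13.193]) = [13.193, 24.777, 37493]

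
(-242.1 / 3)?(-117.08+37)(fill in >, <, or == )<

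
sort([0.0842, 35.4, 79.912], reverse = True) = [79.912, 35.4, 0.0842]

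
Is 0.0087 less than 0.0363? Yes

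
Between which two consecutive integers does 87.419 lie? 87 and 88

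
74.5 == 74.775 False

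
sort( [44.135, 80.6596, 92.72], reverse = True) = [92.72, 80.6596, 44.135]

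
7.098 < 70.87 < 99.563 True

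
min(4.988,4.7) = 4.7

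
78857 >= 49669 True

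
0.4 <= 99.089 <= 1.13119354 False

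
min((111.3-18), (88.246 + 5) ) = 93.246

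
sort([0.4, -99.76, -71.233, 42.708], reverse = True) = [42.708, 0.4, -71.233, -99.76]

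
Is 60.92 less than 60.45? No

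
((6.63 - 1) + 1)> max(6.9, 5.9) False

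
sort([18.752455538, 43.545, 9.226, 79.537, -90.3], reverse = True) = [79.537, 43.545, 18.752455538, 9.226, -90.3]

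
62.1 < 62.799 True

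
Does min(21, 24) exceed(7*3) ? No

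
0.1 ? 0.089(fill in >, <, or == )>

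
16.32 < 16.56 True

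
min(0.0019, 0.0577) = 0.0019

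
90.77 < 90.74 False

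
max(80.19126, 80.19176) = 80.19176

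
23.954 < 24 True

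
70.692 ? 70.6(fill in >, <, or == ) >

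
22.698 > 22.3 True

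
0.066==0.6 False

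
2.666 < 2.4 False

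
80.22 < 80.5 True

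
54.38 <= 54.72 True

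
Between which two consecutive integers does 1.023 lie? 1 and 2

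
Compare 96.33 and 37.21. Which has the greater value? 96.33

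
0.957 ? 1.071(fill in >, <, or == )<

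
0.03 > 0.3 False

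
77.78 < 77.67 False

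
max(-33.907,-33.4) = -33.4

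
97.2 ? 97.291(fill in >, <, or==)<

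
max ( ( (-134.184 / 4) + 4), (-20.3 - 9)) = -29.3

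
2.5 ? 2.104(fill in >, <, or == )>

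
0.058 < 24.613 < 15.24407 False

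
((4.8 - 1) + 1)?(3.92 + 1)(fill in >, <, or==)<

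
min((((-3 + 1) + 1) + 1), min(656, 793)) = 0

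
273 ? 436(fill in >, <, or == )<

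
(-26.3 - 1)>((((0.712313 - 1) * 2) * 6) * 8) True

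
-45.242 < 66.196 True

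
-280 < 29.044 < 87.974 True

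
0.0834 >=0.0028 True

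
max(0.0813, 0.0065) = 0.0813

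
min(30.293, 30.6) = 30.293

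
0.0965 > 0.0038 True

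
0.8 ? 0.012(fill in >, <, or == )>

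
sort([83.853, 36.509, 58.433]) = [36.509, 58.433, 83.853]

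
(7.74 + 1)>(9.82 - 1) False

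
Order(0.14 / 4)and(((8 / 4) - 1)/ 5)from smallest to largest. (0.14 / 4),(((8 / 4) - 1)/ 5)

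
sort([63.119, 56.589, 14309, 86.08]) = [56.589, 63.119, 86.08, 14309]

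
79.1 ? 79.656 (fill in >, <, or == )<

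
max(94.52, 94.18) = 94.52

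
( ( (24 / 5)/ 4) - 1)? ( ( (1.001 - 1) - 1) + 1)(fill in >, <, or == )>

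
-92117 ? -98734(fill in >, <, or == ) >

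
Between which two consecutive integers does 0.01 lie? 0 and 1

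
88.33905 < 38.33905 False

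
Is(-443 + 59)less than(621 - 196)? Yes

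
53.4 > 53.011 True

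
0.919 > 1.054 False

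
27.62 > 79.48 False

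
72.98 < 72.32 False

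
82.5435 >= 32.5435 True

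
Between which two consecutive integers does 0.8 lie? 0 and 1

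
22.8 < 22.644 False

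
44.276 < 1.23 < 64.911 False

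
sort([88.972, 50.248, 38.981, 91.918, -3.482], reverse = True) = [91.918, 88.972, 50.248, 38.981, -3.482]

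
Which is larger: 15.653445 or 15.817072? 15.817072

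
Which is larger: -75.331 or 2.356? 2.356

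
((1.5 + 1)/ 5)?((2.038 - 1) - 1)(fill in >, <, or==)>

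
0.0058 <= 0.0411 True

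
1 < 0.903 False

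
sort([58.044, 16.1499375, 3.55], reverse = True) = [58.044, 16.1499375, 3.55]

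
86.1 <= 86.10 True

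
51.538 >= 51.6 False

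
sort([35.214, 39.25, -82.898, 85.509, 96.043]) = [-82.898, 35.214, 39.25, 85.509, 96.043]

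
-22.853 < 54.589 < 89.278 True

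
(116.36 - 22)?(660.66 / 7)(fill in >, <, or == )<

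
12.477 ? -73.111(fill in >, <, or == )>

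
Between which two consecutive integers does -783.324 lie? -784 and -783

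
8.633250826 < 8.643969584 True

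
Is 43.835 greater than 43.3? Yes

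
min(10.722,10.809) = 10.722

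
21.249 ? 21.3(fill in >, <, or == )<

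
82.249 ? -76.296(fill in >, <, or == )>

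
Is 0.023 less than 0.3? Yes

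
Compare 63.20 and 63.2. They are equal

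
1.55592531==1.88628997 False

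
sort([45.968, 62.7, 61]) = [45.968, 61, 62.7]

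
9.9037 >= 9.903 True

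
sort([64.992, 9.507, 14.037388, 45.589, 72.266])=[9.507, 14.037388, 45.589, 64.992, 72.266]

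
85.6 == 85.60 True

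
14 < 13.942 False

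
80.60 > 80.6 False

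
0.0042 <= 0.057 True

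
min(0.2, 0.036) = 0.036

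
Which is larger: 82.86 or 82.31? 82.86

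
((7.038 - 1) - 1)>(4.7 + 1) False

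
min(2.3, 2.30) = 2.3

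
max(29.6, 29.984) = 29.984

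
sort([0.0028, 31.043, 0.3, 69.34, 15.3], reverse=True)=[69.34, 31.043, 15.3, 0.3, 0.0028]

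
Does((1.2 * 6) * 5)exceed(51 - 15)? No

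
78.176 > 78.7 False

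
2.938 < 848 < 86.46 False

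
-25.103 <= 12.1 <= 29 True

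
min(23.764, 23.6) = 23.6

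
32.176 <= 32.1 False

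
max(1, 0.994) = 1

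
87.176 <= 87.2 True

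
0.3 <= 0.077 False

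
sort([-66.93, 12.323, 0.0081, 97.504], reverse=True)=[97.504, 12.323, 0.0081, -66.93]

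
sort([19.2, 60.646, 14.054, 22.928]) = [14.054, 19.2, 22.928, 60.646]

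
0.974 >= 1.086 False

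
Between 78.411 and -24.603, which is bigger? 78.411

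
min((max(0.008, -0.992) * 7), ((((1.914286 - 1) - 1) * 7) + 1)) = 0.056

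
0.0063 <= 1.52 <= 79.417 True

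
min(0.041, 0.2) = 0.041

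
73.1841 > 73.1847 False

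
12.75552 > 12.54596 True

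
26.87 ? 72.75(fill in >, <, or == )<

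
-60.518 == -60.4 False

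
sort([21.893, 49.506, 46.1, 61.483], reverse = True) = [61.483, 49.506, 46.1, 21.893]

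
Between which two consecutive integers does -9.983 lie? -10 and -9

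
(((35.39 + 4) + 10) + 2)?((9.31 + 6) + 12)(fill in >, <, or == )>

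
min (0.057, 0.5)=0.057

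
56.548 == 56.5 False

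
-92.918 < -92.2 True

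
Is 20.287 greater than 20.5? No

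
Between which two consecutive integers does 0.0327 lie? 0 and 1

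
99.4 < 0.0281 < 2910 False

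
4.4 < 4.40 False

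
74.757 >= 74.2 True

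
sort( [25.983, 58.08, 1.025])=[1.025, 25.983, 58.08]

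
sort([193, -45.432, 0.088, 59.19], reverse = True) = [193, 59.19, 0.088, -45.432]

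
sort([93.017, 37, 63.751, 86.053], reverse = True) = [93.017, 86.053, 63.751, 37]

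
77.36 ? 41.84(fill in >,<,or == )>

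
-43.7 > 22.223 False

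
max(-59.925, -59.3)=-59.3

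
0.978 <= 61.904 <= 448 True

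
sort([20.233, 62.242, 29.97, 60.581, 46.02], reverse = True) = [62.242, 60.581, 46.02, 29.97, 20.233]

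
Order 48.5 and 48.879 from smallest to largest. 48.5, 48.879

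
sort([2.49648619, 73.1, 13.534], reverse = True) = [73.1, 13.534, 2.49648619]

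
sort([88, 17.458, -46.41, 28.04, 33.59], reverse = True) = [88, 33.59, 28.04, 17.458, -46.41]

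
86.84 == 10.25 False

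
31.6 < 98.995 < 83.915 False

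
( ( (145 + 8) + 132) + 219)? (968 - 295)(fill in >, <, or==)<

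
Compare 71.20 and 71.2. They are equal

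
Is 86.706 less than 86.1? No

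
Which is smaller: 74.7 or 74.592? 74.592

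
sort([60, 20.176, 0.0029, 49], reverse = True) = [60, 49, 20.176, 0.0029]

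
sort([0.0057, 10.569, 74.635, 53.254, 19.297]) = [0.0057, 10.569, 19.297, 53.254, 74.635]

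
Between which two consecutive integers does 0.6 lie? 0 and 1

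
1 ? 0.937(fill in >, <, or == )>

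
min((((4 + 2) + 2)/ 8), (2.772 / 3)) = 0.924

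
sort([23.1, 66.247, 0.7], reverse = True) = [66.247, 23.1, 0.7]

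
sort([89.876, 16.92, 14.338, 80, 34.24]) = [14.338, 16.92, 34.24, 80, 89.876]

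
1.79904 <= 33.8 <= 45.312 True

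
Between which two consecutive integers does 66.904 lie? 66 and 67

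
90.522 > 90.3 True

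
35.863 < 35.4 False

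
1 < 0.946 False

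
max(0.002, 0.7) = 0.7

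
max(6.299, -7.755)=6.299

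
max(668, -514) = 668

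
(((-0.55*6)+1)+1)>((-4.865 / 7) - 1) True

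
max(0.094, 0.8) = 0.8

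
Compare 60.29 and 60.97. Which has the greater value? 60.97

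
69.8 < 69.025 False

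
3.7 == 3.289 False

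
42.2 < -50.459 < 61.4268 False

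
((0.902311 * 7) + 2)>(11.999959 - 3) False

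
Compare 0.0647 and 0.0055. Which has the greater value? 0.0647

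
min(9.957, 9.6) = 9.6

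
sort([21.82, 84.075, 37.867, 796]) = [21.82, 37.867, 84.075, 796]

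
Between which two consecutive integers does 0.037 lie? 0 and 1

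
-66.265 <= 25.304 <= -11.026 False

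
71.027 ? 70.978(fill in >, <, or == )>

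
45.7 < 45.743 True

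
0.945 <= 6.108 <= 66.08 True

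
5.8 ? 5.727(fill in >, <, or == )>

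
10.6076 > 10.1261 True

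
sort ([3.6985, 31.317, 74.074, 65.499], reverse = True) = [74.074, 65.499, 31.317, 3.6985]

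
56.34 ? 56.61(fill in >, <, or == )<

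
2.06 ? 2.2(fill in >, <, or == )<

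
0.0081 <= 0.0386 True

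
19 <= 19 True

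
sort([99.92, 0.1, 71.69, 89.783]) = [0.1, 71.69, 89.783, 99.92]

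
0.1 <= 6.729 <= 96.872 True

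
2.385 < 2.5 True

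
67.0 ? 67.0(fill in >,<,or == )==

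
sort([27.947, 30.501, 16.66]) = [16.66, 27.947, 30.501]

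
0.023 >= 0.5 False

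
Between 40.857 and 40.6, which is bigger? 40.857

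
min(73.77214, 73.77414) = 73.77214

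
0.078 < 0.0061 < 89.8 False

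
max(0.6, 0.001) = 0.6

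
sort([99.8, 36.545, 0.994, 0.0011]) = [0.0011, 0.994, 36.545, 99.8]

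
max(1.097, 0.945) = 1.097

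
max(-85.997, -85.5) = -85.5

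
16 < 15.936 False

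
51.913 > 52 False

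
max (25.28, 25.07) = 25.28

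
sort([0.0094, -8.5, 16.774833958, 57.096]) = [-8.5, 0.0094, 16.774833958, 57.096]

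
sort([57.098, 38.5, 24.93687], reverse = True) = [57.098, 38.5, 24.93687]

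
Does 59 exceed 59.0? No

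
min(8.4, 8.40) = 8.4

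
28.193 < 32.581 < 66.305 True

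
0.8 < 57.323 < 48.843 False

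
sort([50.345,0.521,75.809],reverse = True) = [75.809,50.345,0.521]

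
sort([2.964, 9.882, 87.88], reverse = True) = [87.88, 9.882, 2.964]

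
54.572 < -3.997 False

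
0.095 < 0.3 True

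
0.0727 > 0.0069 True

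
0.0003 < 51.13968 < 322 True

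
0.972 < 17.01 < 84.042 True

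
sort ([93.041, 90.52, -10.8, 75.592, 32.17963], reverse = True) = [93.041, 90.52, 75.592, 32.17963, -10.8]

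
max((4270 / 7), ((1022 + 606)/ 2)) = 814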